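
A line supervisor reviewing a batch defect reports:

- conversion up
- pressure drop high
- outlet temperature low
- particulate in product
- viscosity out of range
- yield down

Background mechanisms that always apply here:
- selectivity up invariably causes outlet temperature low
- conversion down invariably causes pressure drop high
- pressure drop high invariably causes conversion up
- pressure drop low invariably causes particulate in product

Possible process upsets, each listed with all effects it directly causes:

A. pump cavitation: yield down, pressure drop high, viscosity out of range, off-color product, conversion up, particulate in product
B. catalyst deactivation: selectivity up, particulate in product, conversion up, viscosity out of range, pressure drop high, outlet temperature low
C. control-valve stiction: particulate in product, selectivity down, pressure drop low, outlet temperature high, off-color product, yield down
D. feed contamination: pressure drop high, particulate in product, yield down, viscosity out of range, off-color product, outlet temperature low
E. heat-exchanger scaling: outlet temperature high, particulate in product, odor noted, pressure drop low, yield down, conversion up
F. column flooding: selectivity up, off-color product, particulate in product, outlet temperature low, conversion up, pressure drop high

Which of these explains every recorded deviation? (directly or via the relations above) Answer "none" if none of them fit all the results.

Checking each candidate against the observations:
(A) pump cavitation — conversion up match; pressure drop high match; outlet temperature low miss; particulate in product match; viscosity out of range match; yield down match
(B) catalyst deactivation — conversion up match; pressure drop high match; outlet temperature low match; particulate in product match; viscosity out of range match; yield down miss
(C) control-valve stiction — fails on conversion up, pressure drop high, outlet temperature low, viscosity out of range (predicts pressure drop low, not pressure drop high; predicts outlet temperature high, not outlet temperature low)
(D) feed contamination — accounts for every observation (conversion up by pressure drop high → conversion up)
(E) heat-exchanger scaling — conversion up match; pressure drop high miss; outlet temperature low miss; particulate in product match; viscosity out of range miss; yield down match
(F) column flooding — does not account for viscosity out of range, yield down
Only (D) is consistent with every observation.

D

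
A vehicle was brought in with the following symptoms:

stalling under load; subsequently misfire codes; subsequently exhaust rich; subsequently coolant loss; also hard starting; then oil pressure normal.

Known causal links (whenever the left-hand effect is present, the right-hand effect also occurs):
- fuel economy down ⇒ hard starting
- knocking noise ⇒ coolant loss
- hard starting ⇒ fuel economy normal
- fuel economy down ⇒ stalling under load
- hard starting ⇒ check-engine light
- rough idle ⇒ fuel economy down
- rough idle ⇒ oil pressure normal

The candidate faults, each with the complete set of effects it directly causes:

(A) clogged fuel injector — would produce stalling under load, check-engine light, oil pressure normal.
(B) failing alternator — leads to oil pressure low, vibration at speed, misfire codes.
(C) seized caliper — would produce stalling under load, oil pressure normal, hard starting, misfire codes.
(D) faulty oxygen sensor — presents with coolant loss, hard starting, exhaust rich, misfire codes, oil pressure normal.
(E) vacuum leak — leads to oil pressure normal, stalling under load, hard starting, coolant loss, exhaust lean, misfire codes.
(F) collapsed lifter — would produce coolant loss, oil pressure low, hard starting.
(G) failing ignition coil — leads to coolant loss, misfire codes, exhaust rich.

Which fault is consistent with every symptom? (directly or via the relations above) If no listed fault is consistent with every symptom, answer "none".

For each candidate, compare predicted effects to what was observed:
(A) clogged fuel injector — does not account for misfire codes, exhaust rich, coolant loss, hard starting
(B) failing alternator — stalling under load -; misfire codes +; exhaust rich -; coolant loss -; hard starting -; oil pressure normal -
(C) seized caliper — stalling under load +; misfire codes +; exhaust rich -; coolant loss -; hard starting +; oil pressure normal +
(D) faulty oxygen sensor — stalling under load -; misfire codes +; exhaust rich +; coolant loss +; hard starting +; oil pressure normal +
(E) vacuum leak — stalling under load +; misfire codes +; exhaust rich -; coolant loss +; hard starting +; oil pressure normal +
(F) collapsed lifter — stalling under load -; misfire codes -; exhaust rich -; coolant loss +; hard starting +; oil pressure normal -
(G) failing ignition coil — stalling under load -; misfire codes +; exhaust rich +; coolant loss +; hard starting -; oil pressure normal -
Every candidate fails on at least one observation.

none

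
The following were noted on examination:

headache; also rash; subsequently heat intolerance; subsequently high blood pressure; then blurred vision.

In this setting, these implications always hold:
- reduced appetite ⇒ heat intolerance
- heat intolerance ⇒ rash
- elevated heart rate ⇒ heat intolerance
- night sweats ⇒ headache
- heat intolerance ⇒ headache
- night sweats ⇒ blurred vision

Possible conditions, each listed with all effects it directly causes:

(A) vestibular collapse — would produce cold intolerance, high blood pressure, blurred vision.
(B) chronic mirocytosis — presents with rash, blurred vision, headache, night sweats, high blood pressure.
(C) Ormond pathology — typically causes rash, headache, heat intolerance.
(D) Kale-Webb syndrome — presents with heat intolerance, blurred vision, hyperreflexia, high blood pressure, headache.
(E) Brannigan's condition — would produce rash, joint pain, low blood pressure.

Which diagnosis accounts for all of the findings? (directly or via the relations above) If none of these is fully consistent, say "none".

For each candidate, compare predicted effects to what was observed:
(A) vestibular collapse — headache -; rash -; heat intolerance -; high blood pressure +; blurred vision +
(B) chronic mirocytosis — does not account for heat intolerance
(C) Ormond pathology — headache +; rash +; heat intolerance +; high blood pressure -; blurred vision -
(D) Kale-Webb syndrome — accounts for every observation (rash via heat intolerance → rash)
(E) Brannigan's condition — headache -; rash +; heat intolerance -; high blood pressure -; blurred vision -
(D) is the only candidate with no mismatches.

D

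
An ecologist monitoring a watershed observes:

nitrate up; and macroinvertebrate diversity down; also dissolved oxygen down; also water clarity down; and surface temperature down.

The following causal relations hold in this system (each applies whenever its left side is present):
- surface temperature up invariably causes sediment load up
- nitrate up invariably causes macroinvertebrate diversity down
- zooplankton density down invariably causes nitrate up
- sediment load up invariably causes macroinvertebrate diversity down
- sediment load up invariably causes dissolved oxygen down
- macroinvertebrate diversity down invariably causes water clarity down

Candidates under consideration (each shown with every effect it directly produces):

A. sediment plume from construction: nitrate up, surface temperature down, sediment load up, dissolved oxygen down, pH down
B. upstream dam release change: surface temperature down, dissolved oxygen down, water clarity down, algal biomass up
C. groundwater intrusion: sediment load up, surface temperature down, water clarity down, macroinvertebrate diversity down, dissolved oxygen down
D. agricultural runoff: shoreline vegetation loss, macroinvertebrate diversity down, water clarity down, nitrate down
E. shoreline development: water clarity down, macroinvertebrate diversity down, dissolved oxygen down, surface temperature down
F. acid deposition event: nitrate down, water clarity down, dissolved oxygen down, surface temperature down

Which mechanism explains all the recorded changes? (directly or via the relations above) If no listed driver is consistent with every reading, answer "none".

A

Checking each candidate against the observations:
(A) sediment plume from construction — nitrate up match; macroinvertebrate diversity down match (via nitrate up → macroinvertebrate diversity down); dissolved oxygen down match; water clarity down match (via nitrate up → macroinvertebrate diversity down → water clarity down); surface temperature down match
(B) upstream dam release change — nitrate up miss; macroinvertebrate diversity down miss; dissolved oxygen down match; water clarity down match; surface temperature down match
(C) groundwater intrusion — nitrate up miss; macroinvertebrate diversity down match; dissolved oxygen down match; water clarity down match; surface temperature down match
(D) agricultural runoff — fails on nitrate up, dissolved oxygen down, surface temperature down (predicts nitrate down, not nitrate up)
(E) shoreline development — nitrate up miss; macroinvertebrate diversity down match; dissolved oxygen down match; water clarity down match; surface temperature down match
(F) acid deposition event — nitrate up miss; macroinvertebrate diversity down miss; dissolved oxygen down match; water clarity down match; surface temperature down match
(A) is the only candidate with no mismatches.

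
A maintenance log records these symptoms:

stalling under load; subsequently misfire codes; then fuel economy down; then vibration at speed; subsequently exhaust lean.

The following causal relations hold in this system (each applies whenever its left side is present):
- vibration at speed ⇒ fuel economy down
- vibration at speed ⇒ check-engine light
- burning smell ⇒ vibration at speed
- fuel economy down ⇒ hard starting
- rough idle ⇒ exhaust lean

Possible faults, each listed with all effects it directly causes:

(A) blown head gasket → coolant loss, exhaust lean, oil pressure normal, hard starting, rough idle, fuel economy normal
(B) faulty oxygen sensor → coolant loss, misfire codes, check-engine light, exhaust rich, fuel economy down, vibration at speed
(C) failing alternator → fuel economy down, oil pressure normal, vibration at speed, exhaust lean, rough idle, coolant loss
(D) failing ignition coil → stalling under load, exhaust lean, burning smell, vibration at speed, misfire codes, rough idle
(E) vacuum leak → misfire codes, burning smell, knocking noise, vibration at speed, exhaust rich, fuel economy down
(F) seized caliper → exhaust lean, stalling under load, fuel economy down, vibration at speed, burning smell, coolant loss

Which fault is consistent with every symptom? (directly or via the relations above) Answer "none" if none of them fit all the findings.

D

Checking each candidate against the observations:
(A) blown head gasket — stalling under load ✗; misfire codes ✗; fuel economy down ✗; vibration at speed ✗; exhaust lean ✓
(B) faulty oxygen sensor — stalling under load ✗; misfire codes ✓; fuel economy down ✓; vibration at speed ✓; exhaust lean ✗
(C) failing alternator — does not account for stalling under load, misfire codes
(D) failing ignition coil — stalling under load ✓; misfire codes ✓; fuel economy down ✓ (via vibration at speed → fuel economy down); vibration at speed ✓; exhaust lean ✓
(E) vacuum leak — stalling under load ✗; misfire codes ✓; fuel economy down ✓; vibration at speed ✓; exhaust lean ✗
(F) seized caliper — stalling under load ✓; misfire codes ✗; fuel economy down ✓; vibration at speed ✓; exhaust lean ✓
(D) alone accounts for all the evidence.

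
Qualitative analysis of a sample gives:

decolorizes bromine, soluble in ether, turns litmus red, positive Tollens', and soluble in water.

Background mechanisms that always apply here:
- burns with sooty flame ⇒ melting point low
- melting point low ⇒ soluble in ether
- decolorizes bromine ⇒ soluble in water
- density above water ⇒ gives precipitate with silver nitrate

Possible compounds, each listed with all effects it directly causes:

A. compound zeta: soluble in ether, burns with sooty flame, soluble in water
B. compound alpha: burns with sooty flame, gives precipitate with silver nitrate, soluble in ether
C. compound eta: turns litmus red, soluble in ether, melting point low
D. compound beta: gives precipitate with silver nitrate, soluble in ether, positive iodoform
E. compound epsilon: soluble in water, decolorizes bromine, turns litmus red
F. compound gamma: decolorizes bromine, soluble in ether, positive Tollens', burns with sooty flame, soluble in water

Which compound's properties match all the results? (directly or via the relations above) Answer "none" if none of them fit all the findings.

Testing each hypothesis:
(A) compound zeta — decolorizes bromine -; soluble in ether +; turns litmus red -; positive Tollens' -; soluble in water +
(B) compound alpha — decolorizes bromine -; soluble in ether +; turns litmus red -; positive Tollens' -; soluble in water -
(C) compound eta — does not account for decolorizes bromine, positive Tollens', soluble in water
(D) compound beta — decolorizes bromine -; soluble in ether +; turns litmus red -; positive Tollens' -; soluble in water -
(E) compound epsilon — decolorizes bromine +; soluble in ether -; turns litmus red +; positive Tollens' -; soluble in water +
(F) compound gamma — does not account for turns litmus red
No candidate is consistent with all observations.

none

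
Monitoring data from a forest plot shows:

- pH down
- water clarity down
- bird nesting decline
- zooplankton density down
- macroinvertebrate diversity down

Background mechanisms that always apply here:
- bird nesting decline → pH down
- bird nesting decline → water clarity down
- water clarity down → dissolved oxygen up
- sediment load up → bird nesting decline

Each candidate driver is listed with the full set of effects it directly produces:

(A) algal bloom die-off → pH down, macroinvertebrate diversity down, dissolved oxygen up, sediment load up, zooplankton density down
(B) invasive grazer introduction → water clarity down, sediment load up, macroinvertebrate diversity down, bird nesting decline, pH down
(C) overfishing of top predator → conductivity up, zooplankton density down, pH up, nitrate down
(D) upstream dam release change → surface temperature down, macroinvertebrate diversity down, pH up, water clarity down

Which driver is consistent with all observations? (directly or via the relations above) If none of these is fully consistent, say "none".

A

Per-candidate check:
(A) algal bloom die-off — accounts for every observation (water clarity down by sediment load up → bird nesting decline → water clarity down)
(B) invasive grazer introduction — pH down yes; water clarity down yes; bird nesting decline yes; zooplankton density down NO; macroinvertebrate diversity down yes
(C) overfishing of top predator — fails on pH down, water clarity down, bird nesting decline, macroinvertebrate diversity down (predicts pH up, not pH down)
(D) upstream dam release change — pH down NO; water clarity down yes; bird nesting decline NO; zooplankton density down NO; macroinvertebrate diversity down yes
Only (A) is consistent with every observation.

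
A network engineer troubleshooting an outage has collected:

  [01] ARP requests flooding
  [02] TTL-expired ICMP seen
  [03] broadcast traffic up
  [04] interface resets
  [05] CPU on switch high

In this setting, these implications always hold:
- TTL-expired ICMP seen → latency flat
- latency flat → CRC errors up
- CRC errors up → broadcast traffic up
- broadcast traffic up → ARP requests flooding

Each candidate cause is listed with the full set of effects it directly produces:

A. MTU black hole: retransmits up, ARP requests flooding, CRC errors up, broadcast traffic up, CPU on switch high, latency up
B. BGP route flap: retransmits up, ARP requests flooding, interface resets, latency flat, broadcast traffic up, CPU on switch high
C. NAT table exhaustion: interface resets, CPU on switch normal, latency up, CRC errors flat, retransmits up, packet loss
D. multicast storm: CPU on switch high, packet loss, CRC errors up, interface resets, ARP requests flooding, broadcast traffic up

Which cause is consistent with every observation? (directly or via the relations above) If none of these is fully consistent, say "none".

Per-candidate check:
(A) MTU black hole — does not account for TTL-expired ICMP seen, interface resets
(B) BGP route flap — ARP requests flooding ✓; TTL-expired ICMP seen ✗; broadcast traffic up ✓; interface resets ✓; CPU on switch high ✓
(C) NAT table exhaustion — ARP requests flooding ✗; TTL-expired ICMP seen ✗; broadcast traffic up ✗; interface resets ✓; CPU on switch high ✗
(D) multicast storm — does not account for TTL-expired ICMP seen
None of the listed candidates fits everything.

none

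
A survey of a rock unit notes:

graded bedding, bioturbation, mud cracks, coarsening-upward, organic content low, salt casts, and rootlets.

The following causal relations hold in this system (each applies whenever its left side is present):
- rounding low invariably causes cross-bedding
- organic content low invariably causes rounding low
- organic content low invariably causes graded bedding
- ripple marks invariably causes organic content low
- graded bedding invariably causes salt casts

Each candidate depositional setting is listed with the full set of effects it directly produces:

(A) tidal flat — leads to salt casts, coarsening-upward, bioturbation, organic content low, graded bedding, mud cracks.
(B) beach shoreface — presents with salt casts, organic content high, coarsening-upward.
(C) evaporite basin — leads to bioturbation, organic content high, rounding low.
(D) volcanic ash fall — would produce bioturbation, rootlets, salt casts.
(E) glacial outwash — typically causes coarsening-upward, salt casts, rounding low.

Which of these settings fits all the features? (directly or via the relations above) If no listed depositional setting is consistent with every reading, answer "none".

Per-candidate check:
(A) tidal flat — graded bedding +; bioturbation +; mud cracks +; coarsening-upward +; organic content low +; salt casts +; rootlets -
(B) beach shoreface — graded bedding -; bioturbation -; mud cracks -; coarsening-upward +; organic content low -; salt casts +; rootlets -
(C) evaporite basin — graded bedding -; bioturbation +; mud cracks -; coarsening-upward -; organic content low -; salt casts -; rootlets -
(D) volcanic ash fall — does not account for graded bedding, mud cracks, coarsening-upward, organic content low
(E) glacial outwash — graded bedding -; bioturbation -; mud cracks -; coarsening-upward +; organic content low -; salt casts +; rootlets -
None of the listed candidates fits everything.

none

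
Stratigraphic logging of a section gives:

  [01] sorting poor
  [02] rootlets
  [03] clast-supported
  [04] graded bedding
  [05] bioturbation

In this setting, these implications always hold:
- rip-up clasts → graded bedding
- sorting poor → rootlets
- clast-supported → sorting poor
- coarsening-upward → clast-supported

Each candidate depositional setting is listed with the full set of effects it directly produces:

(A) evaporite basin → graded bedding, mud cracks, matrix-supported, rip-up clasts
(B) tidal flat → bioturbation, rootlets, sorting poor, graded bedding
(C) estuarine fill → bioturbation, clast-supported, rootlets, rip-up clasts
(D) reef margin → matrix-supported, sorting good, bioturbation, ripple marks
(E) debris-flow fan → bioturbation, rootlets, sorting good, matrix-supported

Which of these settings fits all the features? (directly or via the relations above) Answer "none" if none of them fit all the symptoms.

Testing each hypothesis:
(A) evaporite basin — fails on sorting poor, rootlets, clast-supported, bioturbation (predicts matrix-supported, not clast-supported)
(B) tidal flat — does not account for clast-supported
(C) estuarine fill — sorting poor ✓ (by clast-supported → sorting poor); rootlets ✓; clast-supported ✓; graded bedding ✓ (by rip-up clasts → graded bedding); bioturbation ✓
(D) reef margin — fails on sorting poor, rootlets, clast-supported, graded bedding (predicts sorting good, not sorting poor; predicts matrix-supported, not clast-supported)
(E) debris-flow fan — sorting poor ✗; rootlets ✓; clast-supported ✗; graded bedding ✗; bioturbation ✓
(C) is the only candidate with no mismatches.

C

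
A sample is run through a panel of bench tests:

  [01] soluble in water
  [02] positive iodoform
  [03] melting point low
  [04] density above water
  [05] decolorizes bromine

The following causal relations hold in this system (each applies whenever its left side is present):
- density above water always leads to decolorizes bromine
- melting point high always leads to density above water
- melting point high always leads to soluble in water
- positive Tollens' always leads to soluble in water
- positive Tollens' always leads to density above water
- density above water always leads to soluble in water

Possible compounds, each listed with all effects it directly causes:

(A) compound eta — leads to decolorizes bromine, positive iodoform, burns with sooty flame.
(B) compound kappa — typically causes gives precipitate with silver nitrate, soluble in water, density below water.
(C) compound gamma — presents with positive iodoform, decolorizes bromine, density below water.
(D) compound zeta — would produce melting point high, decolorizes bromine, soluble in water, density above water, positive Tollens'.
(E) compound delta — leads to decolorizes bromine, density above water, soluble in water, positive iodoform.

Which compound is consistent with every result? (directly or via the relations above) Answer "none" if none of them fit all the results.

For each candidate, compare predicted effects to what was observed:
(A) compound eta — does not account for soluble in water, melting point low, density above water
(B) compound kappa — fails on positive iodoform, melting point low, density above water, decolorizes bromine (predicts density below water, not density above water)
(C) compound gamma — fails on soluble in water, melting point low, density above water (predicts density below water, not density above water)
(D) compound zeta — fails on positive iodoform, melting point low (predicts melting point high, not melting point low)
(E) compound delta — soluble in water ✓; positive iodoform ✓; melting point low ✗; density above water ✓; decolorizes bromine ✓
Every candidate fails on at least one observation.

none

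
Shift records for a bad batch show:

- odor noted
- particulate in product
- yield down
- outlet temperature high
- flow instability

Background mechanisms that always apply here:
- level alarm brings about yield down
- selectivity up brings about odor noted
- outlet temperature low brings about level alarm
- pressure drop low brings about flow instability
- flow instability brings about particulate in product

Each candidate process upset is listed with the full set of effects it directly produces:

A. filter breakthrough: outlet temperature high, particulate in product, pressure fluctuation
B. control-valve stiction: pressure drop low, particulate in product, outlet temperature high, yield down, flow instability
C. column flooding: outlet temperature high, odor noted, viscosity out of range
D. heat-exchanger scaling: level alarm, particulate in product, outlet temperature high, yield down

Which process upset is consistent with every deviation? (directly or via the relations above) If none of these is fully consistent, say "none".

Checking each candidate against the observations:
(A) filter breakthrough — does not account for odor noted, yield down, flow instability
(B) control-valve stiction — odor noted miss; particulate in product match; yield down match; outlet temperature high match; flow instability match
(C) column flooding — odor noted match; particulate in product miss; yield down miss; outlet temperature high match; flow instability miss
(D) heat-exchanger scaling — odor noted miss; particulate in product match; yield down match; outlet temperature high match; flow instability miss
None of the listed candidates fits everything.

none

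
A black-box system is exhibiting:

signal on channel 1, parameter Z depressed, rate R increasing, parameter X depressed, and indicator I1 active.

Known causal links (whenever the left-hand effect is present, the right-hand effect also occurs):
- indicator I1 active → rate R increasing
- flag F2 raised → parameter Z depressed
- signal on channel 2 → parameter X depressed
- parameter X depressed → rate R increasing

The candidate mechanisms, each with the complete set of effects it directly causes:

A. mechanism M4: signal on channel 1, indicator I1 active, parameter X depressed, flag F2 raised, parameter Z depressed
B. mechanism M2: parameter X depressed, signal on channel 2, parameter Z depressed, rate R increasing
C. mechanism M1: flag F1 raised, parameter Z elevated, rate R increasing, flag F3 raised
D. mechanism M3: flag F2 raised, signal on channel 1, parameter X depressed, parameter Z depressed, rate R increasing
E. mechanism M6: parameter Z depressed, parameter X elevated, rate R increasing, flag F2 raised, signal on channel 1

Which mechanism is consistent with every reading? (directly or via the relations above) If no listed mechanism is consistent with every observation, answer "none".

A

Checking each candidate against the observations:
(A) mechanism M4 — accounts for every observation (rate R increasing via indicator I1 active → rate R increasing)
(B) mechanism M2 — does not account for signal on channel 1, indicator I1 active
(C) mechanism M1 — fails on signal on channel 1, parameter Z depressed, parameter X depressed, indicator I1 active (predicts parameter Z elevated, not parameter Z depressed)
(D) mechanism M3 — does not account for indicator I1 active
(E) mechanism M6 — fails on parameter X depressed, indicator I1 active (predicts parameter X elevated, not parameter X depressed)
(A) alone accounts for all the evidence.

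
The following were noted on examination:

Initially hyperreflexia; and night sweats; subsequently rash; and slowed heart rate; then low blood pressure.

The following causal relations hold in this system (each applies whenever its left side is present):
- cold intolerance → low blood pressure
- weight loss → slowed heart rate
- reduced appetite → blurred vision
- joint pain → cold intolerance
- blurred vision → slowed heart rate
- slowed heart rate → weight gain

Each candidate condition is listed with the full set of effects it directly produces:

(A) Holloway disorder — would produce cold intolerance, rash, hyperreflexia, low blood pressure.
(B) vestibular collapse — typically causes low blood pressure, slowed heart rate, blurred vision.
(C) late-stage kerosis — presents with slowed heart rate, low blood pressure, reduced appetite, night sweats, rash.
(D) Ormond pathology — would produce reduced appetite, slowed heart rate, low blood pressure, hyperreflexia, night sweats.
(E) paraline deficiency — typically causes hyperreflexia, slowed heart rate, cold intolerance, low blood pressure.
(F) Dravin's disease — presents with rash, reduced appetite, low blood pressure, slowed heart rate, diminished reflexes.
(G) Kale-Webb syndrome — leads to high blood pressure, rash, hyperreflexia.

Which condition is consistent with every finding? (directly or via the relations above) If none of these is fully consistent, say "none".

none

Per-candidate check:
(A) Holloway disorder — does not account for night sweats, slowed heart rate
(B) vestibular collapse — does not account for hyperreflexia, night sweats, rash
(C) late-stage kerosis — hyperreflexia ✗; night sweats ✓; rash ✓; slowed heart rate ✓; low blood pressure ✓
(D) Ormond pathology — does not account for rash
(E) paraline deficiency — does not account for night sweats, rash
(F) Dravin's disease — hyperreflexia ✗; night sweats ✗; rash ✓; slowed heart rate ✓; low blood pressure ✓
(G) Kale-Webb syndrome — fails on night sweats, slowed heart rate, low blood pressure (predicts high blood pressure, not low blood pressure)
No candidate is consistent with all observations.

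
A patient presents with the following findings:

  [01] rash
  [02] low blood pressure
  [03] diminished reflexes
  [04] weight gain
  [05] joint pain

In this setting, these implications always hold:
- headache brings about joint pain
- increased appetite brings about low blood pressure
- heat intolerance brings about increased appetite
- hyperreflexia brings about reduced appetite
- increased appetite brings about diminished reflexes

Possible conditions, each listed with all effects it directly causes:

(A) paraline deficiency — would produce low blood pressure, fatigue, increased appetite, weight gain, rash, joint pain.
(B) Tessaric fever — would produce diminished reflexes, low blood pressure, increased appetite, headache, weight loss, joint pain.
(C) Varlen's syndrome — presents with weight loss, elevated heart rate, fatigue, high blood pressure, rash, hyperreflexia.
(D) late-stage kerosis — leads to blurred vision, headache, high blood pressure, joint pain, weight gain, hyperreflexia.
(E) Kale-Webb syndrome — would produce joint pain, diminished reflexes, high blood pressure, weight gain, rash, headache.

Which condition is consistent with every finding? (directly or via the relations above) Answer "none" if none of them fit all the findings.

For each candidate, compare predicted effects to what was observed:
(A) paraline deficiency — rash +; low blood pressure +; diminished reflexes + (through increased appetite → diminished reflexes); weight gain +; joint pain +
(B) Tessaric fever — fails on rash, weight gain (predicts weight loss, not weight gain)
(C) Varlen's syndrome — fails on low blood pressure, diminished reflexes, weight gain, joint pain (predicts high blood pressure, not low blood pressure; predicts hyperreflexia, not diminished reflexes; predicts weight loss, not weight gain)
(D) late-stage kerosis — rash -; low blood pressure -; diminished reflexes -; weight gain +; joint pain +
(E) Kale-Webb syndrome — rash +; low blood pressure -; diminished reflexes +; weight gain +; joint pain +
(A) is the only candidate with no mismatches.

A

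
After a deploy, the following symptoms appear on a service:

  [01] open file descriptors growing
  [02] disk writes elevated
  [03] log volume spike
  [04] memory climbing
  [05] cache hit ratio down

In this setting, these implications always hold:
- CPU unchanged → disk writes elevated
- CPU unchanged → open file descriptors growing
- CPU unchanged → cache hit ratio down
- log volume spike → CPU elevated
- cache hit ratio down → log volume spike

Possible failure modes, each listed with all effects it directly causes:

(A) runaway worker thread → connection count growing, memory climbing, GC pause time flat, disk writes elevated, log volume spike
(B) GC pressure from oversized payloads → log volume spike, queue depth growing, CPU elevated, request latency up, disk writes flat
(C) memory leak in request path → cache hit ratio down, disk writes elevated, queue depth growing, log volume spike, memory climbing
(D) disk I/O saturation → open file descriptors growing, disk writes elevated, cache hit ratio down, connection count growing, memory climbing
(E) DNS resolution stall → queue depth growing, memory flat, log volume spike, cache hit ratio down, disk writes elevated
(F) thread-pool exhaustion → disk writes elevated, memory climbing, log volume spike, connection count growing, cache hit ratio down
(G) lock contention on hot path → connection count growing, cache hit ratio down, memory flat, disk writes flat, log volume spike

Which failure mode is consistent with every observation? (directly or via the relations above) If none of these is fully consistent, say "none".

Checking each candidate against the observations:
(A) runaway worker thread — open file descriptors growing NO; disk writes elevated yes; log volume spike yes; memory climbing yes; cache hit ratio down NO
(B) GC pressure from oversized payloads — open file descriptors growing NO; disk writes elevated NO; log volume spike yes; memory climbing NO; cache hit ratio down NO
(C) memory leak in request path — open file descriptors growing NO; disk writes elevated yes; log volume spike yes; memory climbing yes; cache hit ratio down yes
(D) disk I/O saturation — accounts for every observation (log volume spike via cache hit ratio down → log volume spike)
(E) DNS resolution stall — open file descriptors growing NO; disk writes elevated yes; log volume spike yes; memory climbing NO; cache hit ratio down yes
(F) thread-pool exhaustion — does not account for open file descriptors growing
(G) lock contention on hot path — fails on open file descriptors growing, disk writes elevated, memory climbing (predicts disk writes flat, not disk writes elevated; predicts memory flat, not memory climbing)
(D) alone accounts for all the evidence.

D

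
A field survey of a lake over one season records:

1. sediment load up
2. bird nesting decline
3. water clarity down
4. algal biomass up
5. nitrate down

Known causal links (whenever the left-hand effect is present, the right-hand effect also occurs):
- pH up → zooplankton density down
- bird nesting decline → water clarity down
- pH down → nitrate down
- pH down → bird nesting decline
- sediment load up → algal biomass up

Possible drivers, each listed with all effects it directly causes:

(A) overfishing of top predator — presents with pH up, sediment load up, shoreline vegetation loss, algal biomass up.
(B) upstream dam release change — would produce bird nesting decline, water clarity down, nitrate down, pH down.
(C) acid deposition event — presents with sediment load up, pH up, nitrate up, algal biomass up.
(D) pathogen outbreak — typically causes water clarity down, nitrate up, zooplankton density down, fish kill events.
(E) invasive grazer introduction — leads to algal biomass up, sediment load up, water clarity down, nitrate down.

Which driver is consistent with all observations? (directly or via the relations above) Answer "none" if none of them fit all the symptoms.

For each candidate, compare predicted effects to what was observed:
(A) overfishing of top predator — does not account for bird nesting decline, water clarity down, nitrate down
(B) upstream dam release change — sediment load up miss; bird nesting decline match; water clarity down match; algal biomass up miss; nitrate down match
(C) acid deposition event — fails on bird nesting decline, water clarity down, nitrate down (predicts nitrate up, not nitrate down)
(D) pathogen outbreak — sediment load up miss; bird nesting decline miss; water clarity down match; algal biomass up miss; nitrate down miss
(E) invasive grazer introduction — sediment load up match; bird nesting decline miss; water clarity down match; algal biomass up match; nitrate down match
Every candidate fails on at least one observation.

none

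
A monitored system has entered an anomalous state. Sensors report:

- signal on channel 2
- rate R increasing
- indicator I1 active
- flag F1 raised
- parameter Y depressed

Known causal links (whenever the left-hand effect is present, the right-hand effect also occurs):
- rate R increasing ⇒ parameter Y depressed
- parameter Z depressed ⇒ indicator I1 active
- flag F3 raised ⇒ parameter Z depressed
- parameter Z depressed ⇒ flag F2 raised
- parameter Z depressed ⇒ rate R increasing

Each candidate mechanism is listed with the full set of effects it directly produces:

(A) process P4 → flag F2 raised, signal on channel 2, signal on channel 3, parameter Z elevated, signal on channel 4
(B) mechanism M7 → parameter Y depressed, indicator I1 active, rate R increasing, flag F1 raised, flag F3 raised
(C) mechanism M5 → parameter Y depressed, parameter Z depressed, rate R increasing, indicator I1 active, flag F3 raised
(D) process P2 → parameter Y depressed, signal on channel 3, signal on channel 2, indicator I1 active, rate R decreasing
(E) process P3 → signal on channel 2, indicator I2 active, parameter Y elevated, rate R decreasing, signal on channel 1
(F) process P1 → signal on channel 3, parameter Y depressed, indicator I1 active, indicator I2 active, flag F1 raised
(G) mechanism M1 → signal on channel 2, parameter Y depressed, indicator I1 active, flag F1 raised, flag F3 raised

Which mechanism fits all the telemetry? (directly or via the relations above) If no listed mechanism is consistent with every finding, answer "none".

G

Per-candidate check:
(A) process P4 — does not account for rate R increasing, indicator I1 active, flag F1 raised, parameter Y depressed
(B) mechanism M7 — signal on channel 2 ✗; rate R increasing ✓; indicator I1 active ✓; flag F1 raised ✓; parameter Y depressed ✓
(C) mechanism M5 — signal on channel 2 ✗; rate R increasing ✓; indicator I1 active ✓; flag F1 raised ✗; parameter Y depressed ✓
(D) process P2 — signal on channel 2 ✓; rate R increasing ✗; indicator I1 active ✓; flag F1 raised ✗; parameter Y depressed ✓
(E) process P3 — signal on channel 2 ✓; rate R increasing ✗; indicator I1 active ✗; flag F1 raised ✗; parameter Y depressed ✗
(F) process P1 — does not account for signal on channel 2, rate R increasing
(G) mechanism M1 — accounts for every observation (rate R increasing through flag F3 raised → parameter Z depressed → rate R increasing)
(G) alone accounts for all the evidence.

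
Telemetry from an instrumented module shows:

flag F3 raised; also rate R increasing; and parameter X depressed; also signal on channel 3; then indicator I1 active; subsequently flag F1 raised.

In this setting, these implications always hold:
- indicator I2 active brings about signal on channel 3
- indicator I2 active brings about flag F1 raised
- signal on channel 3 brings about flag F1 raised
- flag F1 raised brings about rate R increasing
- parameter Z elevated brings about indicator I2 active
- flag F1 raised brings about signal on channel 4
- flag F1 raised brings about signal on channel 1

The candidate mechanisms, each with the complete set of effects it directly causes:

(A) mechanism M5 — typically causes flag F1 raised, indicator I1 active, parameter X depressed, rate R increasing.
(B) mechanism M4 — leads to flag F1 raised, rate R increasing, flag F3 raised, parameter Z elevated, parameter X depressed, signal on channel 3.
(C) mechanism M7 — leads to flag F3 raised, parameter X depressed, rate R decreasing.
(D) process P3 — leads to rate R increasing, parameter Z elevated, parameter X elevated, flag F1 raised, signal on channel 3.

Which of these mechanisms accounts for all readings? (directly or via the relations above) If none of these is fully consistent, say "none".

none

Testing each hypothesis:
(A) mechanism M5 — does not account for flag F3 raised, signal on channel 3
(B) mechanism M4 — flag F3 raised +; rate R increasing +; parameter X depressed +; signal on channel 3 +; indicator I1 active -; flag F1 raised +
(C) mechanism M7 — flag F3 raised +; rate R increasing -; parameter X depressed +; signal on channel 3 -; indicator I1 active -; flag F1 raised -
(D) process P3 — fails on flag F3 raised, parameter X depressed, indicator I1 active (predicts parameter X elevated, not parameter X depressed)
Every candidate fails on at least one observation.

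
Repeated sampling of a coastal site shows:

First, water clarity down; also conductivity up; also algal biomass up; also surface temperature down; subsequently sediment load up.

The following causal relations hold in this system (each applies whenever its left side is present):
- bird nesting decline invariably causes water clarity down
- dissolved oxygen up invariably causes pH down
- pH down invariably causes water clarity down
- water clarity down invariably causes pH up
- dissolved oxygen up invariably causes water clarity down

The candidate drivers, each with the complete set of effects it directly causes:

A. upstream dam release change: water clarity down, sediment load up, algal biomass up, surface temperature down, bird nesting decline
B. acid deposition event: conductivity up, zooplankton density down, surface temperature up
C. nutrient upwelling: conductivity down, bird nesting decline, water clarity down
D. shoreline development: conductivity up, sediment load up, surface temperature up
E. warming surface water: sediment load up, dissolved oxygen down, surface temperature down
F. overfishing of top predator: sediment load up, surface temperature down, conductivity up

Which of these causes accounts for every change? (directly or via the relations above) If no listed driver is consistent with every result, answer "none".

Testing each hypothesis:
(A) upstream dam release change — does not account for conductivity up
(B) acid deposition event — fails on water clarity down, algal biomass up, surface temperature down, sediment load up (predicts surface temperature up, not surface temperature down)
(C) nutrient upwelling — fails on conductivity up, algal biomass up, surface temperature down, sediment load up (predicts conductivity down, not conductivity up)
(D) shoreline development — water clarity down NO; conductivity up yes; algal biomass up NO; surface temperature down NO; sediment load up yes
(E) warming surface water — water clarity down NO; conductivity up NO; algal biomass up NO; surface temperature down yes; sediment load up yes
(F) overfishing of top predator — water clarity down NO; conductivity up yes; algal biomass up NO; surface temperature down yes; sediment load up yes
No candidate is consistent with all observations.

none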